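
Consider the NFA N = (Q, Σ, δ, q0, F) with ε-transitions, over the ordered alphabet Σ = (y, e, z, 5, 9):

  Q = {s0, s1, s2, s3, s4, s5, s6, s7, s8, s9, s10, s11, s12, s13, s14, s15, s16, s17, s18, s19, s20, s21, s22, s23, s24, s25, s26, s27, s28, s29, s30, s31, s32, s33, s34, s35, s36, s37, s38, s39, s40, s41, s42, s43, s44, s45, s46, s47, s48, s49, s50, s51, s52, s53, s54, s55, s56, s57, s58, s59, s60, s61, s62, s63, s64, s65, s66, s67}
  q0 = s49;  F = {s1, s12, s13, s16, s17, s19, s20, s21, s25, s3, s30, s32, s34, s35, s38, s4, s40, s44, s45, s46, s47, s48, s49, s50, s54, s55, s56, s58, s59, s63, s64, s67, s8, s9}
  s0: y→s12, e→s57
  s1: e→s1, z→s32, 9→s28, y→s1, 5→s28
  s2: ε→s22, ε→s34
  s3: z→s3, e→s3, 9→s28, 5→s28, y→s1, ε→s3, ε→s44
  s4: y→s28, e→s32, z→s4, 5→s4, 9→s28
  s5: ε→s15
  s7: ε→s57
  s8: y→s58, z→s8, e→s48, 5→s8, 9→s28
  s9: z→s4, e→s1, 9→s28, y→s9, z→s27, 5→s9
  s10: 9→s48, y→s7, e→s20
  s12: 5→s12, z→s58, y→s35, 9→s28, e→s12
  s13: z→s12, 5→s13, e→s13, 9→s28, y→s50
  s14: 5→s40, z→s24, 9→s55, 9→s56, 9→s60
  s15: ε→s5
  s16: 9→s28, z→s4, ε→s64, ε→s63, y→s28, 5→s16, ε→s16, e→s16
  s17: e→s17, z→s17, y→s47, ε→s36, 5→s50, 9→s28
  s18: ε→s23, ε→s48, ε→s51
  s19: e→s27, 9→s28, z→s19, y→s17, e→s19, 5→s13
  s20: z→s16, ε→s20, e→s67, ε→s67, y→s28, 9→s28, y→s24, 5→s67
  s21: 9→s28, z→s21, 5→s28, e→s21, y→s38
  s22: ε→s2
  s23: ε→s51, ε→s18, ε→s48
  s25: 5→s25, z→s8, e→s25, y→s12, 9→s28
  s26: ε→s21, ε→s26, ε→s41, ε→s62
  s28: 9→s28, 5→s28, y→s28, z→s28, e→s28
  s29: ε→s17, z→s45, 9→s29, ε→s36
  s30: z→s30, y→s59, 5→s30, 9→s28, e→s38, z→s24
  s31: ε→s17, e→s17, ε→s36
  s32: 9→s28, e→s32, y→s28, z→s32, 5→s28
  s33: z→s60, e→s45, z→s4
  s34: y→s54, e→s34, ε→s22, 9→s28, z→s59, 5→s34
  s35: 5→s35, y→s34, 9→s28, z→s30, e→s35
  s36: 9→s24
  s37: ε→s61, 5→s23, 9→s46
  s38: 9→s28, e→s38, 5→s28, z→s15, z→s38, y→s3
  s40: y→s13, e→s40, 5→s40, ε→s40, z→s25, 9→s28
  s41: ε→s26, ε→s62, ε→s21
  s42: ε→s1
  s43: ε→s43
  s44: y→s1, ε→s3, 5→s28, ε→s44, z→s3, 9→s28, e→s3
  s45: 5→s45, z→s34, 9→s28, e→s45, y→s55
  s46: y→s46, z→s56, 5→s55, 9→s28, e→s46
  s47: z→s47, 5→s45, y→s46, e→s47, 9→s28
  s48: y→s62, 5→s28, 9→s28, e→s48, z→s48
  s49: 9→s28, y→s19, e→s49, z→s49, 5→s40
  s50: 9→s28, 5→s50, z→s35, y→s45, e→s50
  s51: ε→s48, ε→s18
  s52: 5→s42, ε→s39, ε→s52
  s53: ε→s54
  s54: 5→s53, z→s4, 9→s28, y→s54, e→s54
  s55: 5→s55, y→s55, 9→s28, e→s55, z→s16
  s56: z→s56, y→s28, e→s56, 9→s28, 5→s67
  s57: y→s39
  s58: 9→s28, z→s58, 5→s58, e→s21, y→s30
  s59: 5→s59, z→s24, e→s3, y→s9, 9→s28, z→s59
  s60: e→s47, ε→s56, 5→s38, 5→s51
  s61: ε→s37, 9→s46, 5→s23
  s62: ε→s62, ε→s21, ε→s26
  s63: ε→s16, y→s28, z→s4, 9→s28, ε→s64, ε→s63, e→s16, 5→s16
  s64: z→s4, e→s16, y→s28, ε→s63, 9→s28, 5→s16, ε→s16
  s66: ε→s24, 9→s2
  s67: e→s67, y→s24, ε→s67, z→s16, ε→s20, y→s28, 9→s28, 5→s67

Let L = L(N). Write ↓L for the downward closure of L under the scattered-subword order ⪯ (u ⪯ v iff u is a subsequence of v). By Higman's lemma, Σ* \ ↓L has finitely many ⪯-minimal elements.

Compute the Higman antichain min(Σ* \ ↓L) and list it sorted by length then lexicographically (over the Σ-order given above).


|Q|=68, |F|=34, |δ|=265 (56 ε).
min D↑ (31 st, q0=0, F={3}): 0:y→1,e→0,z→0,5→2,9→3 1:y→4,e→1,z→1,5→5,9→3 2:y→5,e→2,z→6,5→2,9→3 3:y→3,e→3,z→3,5→3,9→3 4:y→7,e→4,z→4,5→8,9→3 5:y→8,e→5,z→9,5→5,9→3 6:y→9,e→6,z→10,5→6,9→3 7:y→11,e→7,z→7,5→12,9→3 8:y→12,e→8,z→13,5→8,9→3 9:y→13,e→9,z→14,5→9,9→3 10:y→14,e→15,z→10,5→10,9→3 11:y→11,e→11,z→16,5→17,9→3 12:y→17,e→12,z→18,5→12,9→3 13:y→18,e→13,z→19,5→13,9→3 14:y→19,e→20,z→14,5→14,9→3 15:y→20,e→15,z→15,5→3,9→3 16:y→3,e→16,z→16,5→21,9→3 17:y→17,e→17,z→22,5→17,9→3 18:y→23,e→18,z→24,5→18,9→3 19:y→24,e→25,z→19,5→19,9→3 20:y→25,e→20,z→20,5→3,9→3 21:y→3,e→21,z→22,5→21,9→3 22:y→3,e→22,z→26,5→22,9→3 23:y→23,e→23,z→26,5→23,9→3 24:y→27,e→28,z→24,5→24,9→3 25:y→28,e→25,z→25,5→3,9→3 26:y→3,e→29,z→26,5→26,9→3 27:y→27,e→30,z→26,5→27,9→3 28:y→30,e→28,z→28,5→3,9→3 29:y→3,e→29,z→29,5→3,9→3 30:y→30,e→30,z→29,5→3,9→3 [Hopcroft].
'9': |S_i|=[46, 2] end={s24,s28} — reject; 1/1 deletions ∈↓L.
'5zze5': N↓-sim [46, 39, 32, 21, 13, 1] end={s28} ∉↓L; 5/5 deletions ∈↓L.
'yyyyzy': N↓-sim [46, 41, 33, 25, 17, 11, 2] end={s24,s28} rej; 6/6 single-dels accept.
3 words, ⪯-incomp.

A = [9, 5zze5, yyyyzy].


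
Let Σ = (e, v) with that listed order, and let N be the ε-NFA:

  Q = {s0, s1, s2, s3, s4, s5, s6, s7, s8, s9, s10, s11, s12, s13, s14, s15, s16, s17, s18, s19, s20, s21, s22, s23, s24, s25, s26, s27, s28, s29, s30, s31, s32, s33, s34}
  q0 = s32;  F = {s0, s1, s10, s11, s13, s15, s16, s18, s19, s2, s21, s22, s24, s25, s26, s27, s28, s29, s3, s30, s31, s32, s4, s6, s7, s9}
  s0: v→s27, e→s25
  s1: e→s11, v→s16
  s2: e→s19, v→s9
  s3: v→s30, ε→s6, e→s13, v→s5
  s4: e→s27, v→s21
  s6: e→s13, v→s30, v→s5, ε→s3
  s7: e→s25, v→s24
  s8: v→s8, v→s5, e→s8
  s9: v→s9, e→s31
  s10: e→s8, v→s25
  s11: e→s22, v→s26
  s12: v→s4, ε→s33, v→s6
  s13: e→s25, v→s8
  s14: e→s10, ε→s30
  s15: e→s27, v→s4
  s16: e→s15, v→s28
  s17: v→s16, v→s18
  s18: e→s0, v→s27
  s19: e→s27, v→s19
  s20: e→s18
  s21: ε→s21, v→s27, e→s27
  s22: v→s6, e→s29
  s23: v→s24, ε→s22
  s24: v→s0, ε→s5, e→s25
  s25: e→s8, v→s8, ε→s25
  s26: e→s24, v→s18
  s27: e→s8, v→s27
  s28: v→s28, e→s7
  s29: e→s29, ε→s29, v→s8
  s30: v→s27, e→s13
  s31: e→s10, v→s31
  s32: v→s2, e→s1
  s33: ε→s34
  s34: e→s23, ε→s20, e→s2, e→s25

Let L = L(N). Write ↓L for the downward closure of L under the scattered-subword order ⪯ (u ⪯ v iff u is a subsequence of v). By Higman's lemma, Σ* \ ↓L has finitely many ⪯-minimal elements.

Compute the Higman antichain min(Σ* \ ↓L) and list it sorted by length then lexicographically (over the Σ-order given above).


Antichain: [veee, eeeev, eevvve, evveev, vveevv].

|Q|=35, |F|=26, |δ|=78 (11 ε).
min D↑ (26 st, q0=0, F={19}): 0:e→1,v→2 1:e→3,v→4 2:e→5,v→6 3:e→7,v→8 4:e→9,v→10 5:e→11,v→5 6:e→12,v→6 7:e→13,v→14 8:e→15,v→16 9:e→11,v→17 10:e→18,v→10 11:e→19,v→11 12:e→20,v→12 13:e→13,v→19 14:e→21,v→22 15:e→23,v→24 16:e→24,v→11 17:e→11,v→25 18:e→23,v→15 19:e→19,v→19 20:e→19,v→23 21:e→23,v→19 22:e→21,v→11 23:e→19,v→19 24:e→23,v→11 25:e→11,v→11 [Hopcroft].
'veee': run [28, 23, 14, 5, 2] end={s5,s8} rej; 4/4 del acc.
'eeeev': N↓-sim [28, 25, 20, 12, 5, 2] end={s5,s8} ∉↓L; 5/5 deletions ∈↓L.
'eevvve': N↓-sim [28, 25, 20, 14, 9, 3, 2] end={s5,s8} ∉↓L; 6/6 deletions ∈↓L.
'evveev': N↓-sim [28, 25, 21, 16, 9, 3, 2] end={s5,s8} ∉↓L; 6/6 single-dels accept.
'vveevv': N↓-sim [28, 23, 17, 10, 4, 3, 2] end={s5,s8} ∉↓L; 6/6 deletions ∈↓L.
5 words, ⪯-incomp.


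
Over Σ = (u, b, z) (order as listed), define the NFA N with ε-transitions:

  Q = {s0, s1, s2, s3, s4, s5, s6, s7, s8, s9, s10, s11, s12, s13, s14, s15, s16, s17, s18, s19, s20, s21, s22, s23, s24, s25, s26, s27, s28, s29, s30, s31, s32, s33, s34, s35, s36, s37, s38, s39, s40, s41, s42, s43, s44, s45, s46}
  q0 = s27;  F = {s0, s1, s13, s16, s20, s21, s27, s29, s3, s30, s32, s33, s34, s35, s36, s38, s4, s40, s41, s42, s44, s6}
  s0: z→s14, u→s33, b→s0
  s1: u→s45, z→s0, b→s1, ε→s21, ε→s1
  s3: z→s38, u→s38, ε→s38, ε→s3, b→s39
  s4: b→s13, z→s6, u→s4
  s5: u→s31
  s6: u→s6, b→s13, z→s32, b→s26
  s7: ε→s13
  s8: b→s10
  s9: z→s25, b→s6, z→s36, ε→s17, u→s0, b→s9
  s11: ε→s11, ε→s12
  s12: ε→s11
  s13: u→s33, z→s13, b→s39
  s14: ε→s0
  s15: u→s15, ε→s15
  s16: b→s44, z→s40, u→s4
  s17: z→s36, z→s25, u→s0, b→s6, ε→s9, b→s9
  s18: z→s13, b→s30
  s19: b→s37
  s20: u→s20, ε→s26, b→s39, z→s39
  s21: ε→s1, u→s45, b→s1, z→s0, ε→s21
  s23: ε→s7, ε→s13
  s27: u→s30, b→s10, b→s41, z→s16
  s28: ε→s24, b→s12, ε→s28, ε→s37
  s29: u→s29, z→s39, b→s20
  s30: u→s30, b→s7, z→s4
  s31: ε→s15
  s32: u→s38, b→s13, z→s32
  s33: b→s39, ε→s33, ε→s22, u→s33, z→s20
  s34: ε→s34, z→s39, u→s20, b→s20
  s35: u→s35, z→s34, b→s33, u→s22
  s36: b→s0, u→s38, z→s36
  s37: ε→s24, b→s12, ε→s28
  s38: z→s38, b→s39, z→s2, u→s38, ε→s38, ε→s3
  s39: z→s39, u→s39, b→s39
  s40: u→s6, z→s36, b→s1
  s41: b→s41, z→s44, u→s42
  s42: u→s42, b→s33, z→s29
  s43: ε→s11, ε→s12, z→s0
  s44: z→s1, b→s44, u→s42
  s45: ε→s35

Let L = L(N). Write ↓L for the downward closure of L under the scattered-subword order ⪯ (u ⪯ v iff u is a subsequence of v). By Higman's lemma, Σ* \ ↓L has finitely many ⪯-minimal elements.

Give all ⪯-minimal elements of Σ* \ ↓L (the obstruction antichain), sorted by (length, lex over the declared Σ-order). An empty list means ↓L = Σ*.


min(Σ*\↓L) = [ubb, buzz, zzzub].

|Q|=47, |F|=22, |δ|=123 (31 ε).
min D↑ (21 st, q0=0, F={10}): 0:u→1,b→2,z→3 1:u→1,b→4,z→5 2:u→6,b→2,z→7 3:u→5,b→7,z→8 4:u→9,b→10,z→4 5:u→5,b→4,z→11 6:u→6,b→9,z→12 7:u→6,b→7,z→13 8:u→11,b→13,z→14 9:u→9,b→10,z→15 10:u→10,b→10,z→10 11:u→11,b→4,z→16 12:u→12,b→15,z→10 13:u→17,b→13,z→18 14:u→19,b→18,z→14 15:u→15,b→10,z→10 16:u→19,b→4,z→16 17:u→17,b→9,z→20 18:u→9,b→18,z→18 19:u→19,b→10,z→19 20:u→15,b→15,z→10.
'ubb': |S_i|=[30, 19, 7, 1] end={s39} rej; 3/3 single-dels accept.
'buzz': N↓-sim [30, 19, 10, 5, 1] end={s39} ∉↓L; 4/4 deletions ∈↓L.
'zzzub': |S_i|=[30, 25, 21, 14, 8, 1] end={s39} ∉↓L; 5/5 single-dels accept.
3 words, ⪯-incomp.


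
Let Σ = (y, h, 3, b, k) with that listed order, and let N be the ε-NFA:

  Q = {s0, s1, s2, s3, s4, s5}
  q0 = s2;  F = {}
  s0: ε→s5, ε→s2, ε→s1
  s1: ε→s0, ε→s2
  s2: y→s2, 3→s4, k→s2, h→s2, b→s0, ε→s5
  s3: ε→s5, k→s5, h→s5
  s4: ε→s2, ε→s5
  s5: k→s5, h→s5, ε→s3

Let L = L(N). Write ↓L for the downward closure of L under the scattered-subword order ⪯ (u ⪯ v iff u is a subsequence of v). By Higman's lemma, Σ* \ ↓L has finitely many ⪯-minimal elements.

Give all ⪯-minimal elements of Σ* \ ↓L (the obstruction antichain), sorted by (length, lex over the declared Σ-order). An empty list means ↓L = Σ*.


|Q|=6, |F|=0, |δ|=19 (10 ε).
min D↑ (1 st, q0=0, F={0}): 0:y→0,h→0,3→0,b→0,k→0 [Hopcroft].
ε ∈ L(D↑) ⇒ ↓L = ∅.

Antichain: [ε].


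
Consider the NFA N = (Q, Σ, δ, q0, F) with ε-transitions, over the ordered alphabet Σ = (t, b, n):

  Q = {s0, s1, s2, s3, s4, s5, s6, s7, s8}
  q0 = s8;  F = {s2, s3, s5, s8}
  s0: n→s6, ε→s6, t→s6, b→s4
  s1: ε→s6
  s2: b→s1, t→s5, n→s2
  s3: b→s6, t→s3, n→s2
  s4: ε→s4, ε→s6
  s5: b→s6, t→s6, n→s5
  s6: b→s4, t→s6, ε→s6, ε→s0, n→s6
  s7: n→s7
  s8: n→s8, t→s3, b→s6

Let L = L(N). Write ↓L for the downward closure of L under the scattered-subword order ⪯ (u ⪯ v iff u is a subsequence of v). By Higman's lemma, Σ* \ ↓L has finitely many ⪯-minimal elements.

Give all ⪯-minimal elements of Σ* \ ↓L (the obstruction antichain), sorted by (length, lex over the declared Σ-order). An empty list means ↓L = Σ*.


A = [b, tntt].

|Q|=9, |F|=4, |δ|=25 (6 ε).
min D↑ (5 st, q0=0, F={2}): 0:t→1,b→2,n→0 1:t→1,b→2,n→3 2:t→2,b→2,n→2 3:t→4,b→2,n→3 4:t→2,b→2,n→4 [Hopcroft].
'b': run [8, 4] end={s0,s1,s4,s6} ∉↓L; 1/1 single-dels accept.
'tntt': |S_i|=[8, 7, 6, 4, 3] end={s0,s4,s6} rej; 4/4 single-dels accept.
2 obstructions.


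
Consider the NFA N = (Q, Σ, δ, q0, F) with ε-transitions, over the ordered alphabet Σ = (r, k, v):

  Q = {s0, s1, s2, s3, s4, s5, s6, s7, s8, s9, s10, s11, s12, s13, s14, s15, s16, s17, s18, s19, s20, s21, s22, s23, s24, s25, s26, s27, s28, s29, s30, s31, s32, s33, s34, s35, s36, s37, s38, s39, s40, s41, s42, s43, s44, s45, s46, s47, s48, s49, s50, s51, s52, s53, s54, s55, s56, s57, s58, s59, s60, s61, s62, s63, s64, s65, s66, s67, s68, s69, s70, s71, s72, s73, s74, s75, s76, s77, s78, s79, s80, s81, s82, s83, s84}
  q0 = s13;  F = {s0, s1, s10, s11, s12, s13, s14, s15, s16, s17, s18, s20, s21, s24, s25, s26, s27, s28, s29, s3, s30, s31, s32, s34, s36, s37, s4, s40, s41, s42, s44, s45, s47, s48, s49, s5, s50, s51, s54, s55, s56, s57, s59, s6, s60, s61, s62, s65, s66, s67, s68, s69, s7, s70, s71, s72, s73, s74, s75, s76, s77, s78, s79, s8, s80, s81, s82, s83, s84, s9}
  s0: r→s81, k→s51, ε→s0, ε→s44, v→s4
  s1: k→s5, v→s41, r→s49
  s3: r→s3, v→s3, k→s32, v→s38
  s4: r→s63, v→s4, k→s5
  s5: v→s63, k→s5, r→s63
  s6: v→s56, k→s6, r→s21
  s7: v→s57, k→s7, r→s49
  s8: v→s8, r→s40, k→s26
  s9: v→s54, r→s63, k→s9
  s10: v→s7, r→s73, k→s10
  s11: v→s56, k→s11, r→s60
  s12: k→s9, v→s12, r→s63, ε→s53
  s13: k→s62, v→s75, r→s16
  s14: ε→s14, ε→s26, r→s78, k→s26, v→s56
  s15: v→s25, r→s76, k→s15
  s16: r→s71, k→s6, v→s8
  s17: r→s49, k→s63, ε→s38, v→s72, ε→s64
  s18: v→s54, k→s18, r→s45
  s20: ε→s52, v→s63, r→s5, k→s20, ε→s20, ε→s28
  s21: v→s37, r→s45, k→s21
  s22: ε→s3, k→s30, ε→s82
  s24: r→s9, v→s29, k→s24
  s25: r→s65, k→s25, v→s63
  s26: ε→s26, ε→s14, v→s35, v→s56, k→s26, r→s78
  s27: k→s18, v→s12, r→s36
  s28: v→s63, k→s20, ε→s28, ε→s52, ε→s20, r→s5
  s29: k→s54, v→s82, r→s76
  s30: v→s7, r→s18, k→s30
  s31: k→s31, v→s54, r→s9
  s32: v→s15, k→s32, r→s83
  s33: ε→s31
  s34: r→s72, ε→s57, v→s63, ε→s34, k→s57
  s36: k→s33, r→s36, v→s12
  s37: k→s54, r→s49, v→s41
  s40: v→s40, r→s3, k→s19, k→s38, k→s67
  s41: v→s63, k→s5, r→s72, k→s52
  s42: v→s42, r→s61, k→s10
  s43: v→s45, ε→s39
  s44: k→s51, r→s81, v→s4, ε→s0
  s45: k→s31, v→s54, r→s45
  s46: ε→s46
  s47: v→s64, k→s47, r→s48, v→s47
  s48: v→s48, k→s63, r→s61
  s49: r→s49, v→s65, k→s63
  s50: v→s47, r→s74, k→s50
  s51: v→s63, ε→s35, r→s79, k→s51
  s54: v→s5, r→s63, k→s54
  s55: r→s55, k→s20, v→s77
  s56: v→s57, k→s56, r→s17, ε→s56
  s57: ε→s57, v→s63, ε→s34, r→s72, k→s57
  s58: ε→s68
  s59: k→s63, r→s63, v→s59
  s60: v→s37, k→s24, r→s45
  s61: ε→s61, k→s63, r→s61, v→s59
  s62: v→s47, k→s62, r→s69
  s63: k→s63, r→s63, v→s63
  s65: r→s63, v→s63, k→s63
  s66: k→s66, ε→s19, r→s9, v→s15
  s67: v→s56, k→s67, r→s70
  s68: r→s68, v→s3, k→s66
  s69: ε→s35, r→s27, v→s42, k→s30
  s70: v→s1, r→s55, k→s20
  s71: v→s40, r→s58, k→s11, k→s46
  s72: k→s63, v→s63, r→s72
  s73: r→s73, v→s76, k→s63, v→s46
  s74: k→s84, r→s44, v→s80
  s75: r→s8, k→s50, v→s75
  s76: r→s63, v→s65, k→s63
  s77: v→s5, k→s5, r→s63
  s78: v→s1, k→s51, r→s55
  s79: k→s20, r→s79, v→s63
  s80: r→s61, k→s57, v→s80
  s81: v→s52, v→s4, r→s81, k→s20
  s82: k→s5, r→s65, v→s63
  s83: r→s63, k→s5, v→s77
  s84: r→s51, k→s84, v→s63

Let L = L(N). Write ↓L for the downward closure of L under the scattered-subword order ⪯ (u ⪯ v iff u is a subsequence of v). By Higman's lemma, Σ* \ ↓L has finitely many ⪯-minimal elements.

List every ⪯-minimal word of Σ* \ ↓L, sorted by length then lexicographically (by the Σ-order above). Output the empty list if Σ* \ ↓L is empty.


|Q|=85, |F|=70, |δ|=255 (31 ε).
min D↑ (67 st, q0=0, F={36}): 0:r→1,k→2,v→3 1:r→4,k→5,v→6 2:r→7,k→2,v→8 3:r→6,k→9,v→3 4:r→10,k→11,v→12 5:r→13,k→5,v→14 6:r→12,k→15,v→6 7:r→16,k→17,v→18 8:r→19,k→8,v→8 9:r→20,k→9,v→8 10:r→10,k→21,v→22 11:r→23,k→11,v→14 12:r→22,k→24,v→12 13:r→25,k→13,v→26 14:r→27,k→14,v→28 15:r→29,k→15,v→14 16:r→30,k→31,v→32 17:r→31,k→17,v→33 18:r→34,k→35,v→18 19:r→34,k→36,v→19 20:r→37,k→38,v→39 21:r→40,k→21,v→41 22:r→22,k→42,v→22 23:r→25,k→43,v→26 24:r→44,k→24,v→14 25:r→25,k→45,v→46 26:r→47,k→46,v→48 27:r→47,k→36,v→49 28:r→49,k→28,v→36 29:r→50,k→51,v→52 30:r→30,k→45,v→32 31:r→25,k→31,v→46 32:r→36,k→40,v→32 33:r→47,k→33,v→28 34:r→34,k→36,v→53 35:r→54,k→35,v→33 36:r→36,k→36,v→36 37:r→55,k→51,v→56 38:r→51,k→38,v→36 39:r→34,k→28,v→39 40:r→36,k→40,v→46 41:r→57,k→41,v→58 42:r→59,k→42,v→41 43:r→40,k→43,v→60 44:r→50,k→61,v→52 45:r→40,k→45,v→46 46:r→36,k→46,v→62 47:r→47,k→36,v→63 48:r→49,k→62,v→36 49:r→49,k→36,v→36 50:r→50,k→61,v→64 51:r→65,k→51,v→36 52:r→47,k→62,v→48 53:r→36,k→36,v→53 54:r→54,k→36,v→57 55:r→55,k→61,v→56 56:r→36,k→62,v→56 57:r→36,k→36,v→63 58:r→63,k→58,v→36 59:r→36,k→62,v→64 60:r→57,k→46,v→66 61:r→62,k→61,v→36 62:r→36,k→62,v→36 63:r→36,k→36,v→36 64:r→36,k→62,v→62 65:r→65,k→61,v→36 66:r→63,k→62,v→36 [Hopcroft].
'kvrk': |S_i|=[80, 71, 37, 13, 1] end={s63} — reject; 4/4 deletions ∈↓L.
'rkvvv': run [80, 75, 53, 25, 10, 1] end={s63} ∉↓L; 5/5 del acc.
'krrvr': |S_i|=[80, 71, 57, 32, 13, 1] end={s63} ∉↓L; 5/5 del acc.
'vkrkv': N↓-sim [80, 60, 50, 36, 12, 1] end={s63} rej; 5/5 single-dels accept.
'rrrkrr': run [80, 75, 61, 46, 21, 8, 1] end={s63} — reject; 6/6 deletions ∈↓L.
'rkrvkr': N↓-sim [80, 75, 53, 35, 15, 4, 1] end={s63} rej; 6/6 single-dels accept.
6 minimals (antichain).

A = [kvrk, rkvvv, krrvr, vkrkv, rrrkrr, rkrvkr].


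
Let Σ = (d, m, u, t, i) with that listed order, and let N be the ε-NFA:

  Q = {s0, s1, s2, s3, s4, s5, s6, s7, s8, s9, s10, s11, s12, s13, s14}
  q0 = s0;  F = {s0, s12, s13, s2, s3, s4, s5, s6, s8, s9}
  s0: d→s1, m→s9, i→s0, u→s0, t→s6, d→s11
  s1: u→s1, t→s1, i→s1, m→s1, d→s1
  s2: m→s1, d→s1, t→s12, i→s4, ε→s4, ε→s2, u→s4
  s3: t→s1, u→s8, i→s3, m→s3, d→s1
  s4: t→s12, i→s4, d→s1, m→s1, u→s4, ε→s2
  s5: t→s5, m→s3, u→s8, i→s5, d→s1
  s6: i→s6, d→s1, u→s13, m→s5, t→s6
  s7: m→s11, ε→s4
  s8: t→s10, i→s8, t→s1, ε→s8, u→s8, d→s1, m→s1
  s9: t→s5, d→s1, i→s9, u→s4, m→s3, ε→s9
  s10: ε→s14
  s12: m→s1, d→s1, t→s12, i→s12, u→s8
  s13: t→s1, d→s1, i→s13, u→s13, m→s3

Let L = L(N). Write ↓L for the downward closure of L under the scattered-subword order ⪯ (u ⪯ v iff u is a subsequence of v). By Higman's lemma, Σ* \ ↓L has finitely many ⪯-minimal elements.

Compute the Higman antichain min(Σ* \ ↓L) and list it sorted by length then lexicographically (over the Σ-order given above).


|Q|=15, |F|=10, |δ|=65 (7 ε).
min D↑ (10 st, q0=0, F={1}): 0:d→1,m→2,u→0,t→3,i→0 1:d→1,m→1,u→1,t→1,i→1 2:d→1,m→4,u→5,t→6,i→2 3:d→1,m→6,u→7,t→3,i→3 4:d→1,m→4,u→8,t→1,i→4 5:d→1,m→1,u→5,t→9,i→5 6:d→1,m→4,u→8,t→6,i→6 7:d→1,m→4,u→7,t→1,i→7 8:d→1,m→1,u→8,t→1,i→8 9:d→1,m→1,u→8,t→9,i→9.
'd': run [14, 2] end={s1,s11} — reject; 1/1 deletions ∈↓L.
'mmt': N↓-sim [14, 10, 5, 3] end={s1,s10,s14} ∉↓L; 3/3 single-dels accept.
'mum': N↓-sim [14, 10, 7, 1] end={s1} — reject; 3/3 single-dels accept.
'tut': run [14, 9, 6, 3] end={s1,s10,s14} rej; 3/3 single-dels accept.
4 obstructions.

min(Σ*\↓L) = [d, mmt, mum, tut].


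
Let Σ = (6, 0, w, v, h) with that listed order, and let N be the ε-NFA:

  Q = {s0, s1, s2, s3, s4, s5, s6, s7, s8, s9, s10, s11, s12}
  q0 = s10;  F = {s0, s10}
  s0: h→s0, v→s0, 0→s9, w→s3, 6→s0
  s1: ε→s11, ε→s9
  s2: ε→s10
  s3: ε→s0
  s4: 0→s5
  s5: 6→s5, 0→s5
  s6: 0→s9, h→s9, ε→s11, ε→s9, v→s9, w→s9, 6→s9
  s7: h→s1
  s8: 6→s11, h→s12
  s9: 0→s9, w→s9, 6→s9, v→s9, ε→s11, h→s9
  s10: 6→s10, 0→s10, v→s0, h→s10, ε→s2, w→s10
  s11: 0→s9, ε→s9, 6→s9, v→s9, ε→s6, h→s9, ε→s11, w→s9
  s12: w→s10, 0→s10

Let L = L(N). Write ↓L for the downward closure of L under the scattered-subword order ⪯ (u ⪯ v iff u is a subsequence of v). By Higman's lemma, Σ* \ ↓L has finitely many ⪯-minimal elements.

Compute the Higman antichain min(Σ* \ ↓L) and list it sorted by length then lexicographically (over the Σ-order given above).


|Q|=13, |F|=2, |δ|=44 (11 ε).
min D↑ (3 st, q0=0, F={2}): 0:6→0,0→0,w→0,v→1,h→0 1:6→1,0→2,w→1,v→1,h→1 2:6→2,0→2,w→2,v→2,h→2 (ε-aug+det+¬).
'v0': run [7, 5, 3] end={s11,s6,s9} — reject; 2/2 deletions ∈↓L.
1 minimals (antichain).

A = [v0].


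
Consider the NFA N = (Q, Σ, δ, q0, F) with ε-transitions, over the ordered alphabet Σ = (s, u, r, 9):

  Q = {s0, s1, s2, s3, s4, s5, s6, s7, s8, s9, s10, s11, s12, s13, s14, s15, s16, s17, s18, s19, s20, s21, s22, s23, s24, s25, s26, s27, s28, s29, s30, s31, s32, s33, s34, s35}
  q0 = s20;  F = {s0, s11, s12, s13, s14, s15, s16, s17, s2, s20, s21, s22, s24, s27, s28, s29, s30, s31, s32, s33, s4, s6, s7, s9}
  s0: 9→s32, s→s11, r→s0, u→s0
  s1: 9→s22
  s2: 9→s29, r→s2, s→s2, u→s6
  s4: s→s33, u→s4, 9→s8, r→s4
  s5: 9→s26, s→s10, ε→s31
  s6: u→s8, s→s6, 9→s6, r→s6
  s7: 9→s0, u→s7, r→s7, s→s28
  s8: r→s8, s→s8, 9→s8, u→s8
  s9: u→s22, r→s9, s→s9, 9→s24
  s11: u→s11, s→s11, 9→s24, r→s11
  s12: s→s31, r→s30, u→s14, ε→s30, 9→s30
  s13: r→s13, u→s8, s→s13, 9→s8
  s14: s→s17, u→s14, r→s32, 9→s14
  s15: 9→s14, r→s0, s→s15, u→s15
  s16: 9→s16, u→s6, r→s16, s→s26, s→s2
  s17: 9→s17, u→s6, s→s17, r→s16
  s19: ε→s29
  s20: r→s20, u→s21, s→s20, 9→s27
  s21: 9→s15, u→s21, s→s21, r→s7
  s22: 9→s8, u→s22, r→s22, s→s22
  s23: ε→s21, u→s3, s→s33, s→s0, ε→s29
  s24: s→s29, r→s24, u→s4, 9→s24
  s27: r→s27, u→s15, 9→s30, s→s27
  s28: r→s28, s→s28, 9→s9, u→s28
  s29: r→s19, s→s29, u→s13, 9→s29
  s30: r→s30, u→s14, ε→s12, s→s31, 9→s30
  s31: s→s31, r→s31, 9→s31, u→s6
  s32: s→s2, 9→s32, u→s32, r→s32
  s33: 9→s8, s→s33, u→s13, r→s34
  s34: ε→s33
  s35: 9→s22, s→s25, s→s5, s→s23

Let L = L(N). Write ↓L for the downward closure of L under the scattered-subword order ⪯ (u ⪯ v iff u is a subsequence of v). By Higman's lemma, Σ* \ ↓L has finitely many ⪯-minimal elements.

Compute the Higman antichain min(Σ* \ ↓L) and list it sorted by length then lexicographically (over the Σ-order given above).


|Q|=36, |F|=24, |δ|=118 (7 ε).
min D↑ (24 st, q0=0, F={19}): 0:s→0,u→1,r→0,9→2 1:s→1,u→1,r→3,9→4 2:s→2,u→4,r→2,9→5 3:s→6,u→3,r→3,9→7 4:s→4,u→4,r→7,9→8 5:s→9,u→8,r→5,9→5 6:s→6,u→6,r→6,9→10 7:s→11,u→7,r→7,9→12 8:s→13,u→8,r→12,9→8 9:s→9,u→14,r→9,9→9 10:s→10,u→15,r→10,9→16 11:s→11,u→11,r→11,9→16 12:s→17,u→12,r→12,9→12 13:s→13,u→14,r→18,9→13 14:s→14,u→19,r→14,9→14 15:s→15,u→15,r→15,9→19 16:s→20,u→21,r→16,9→16 17:s→17,u→14,r→17,9→20 18:s→17,u→14,r→18,9→18 19:s→19,u→19,r→19,9→19 20:s→20,u→22,r→20,9→20 21:s→23,u→21,r→21,9→19 22:s→22,u→19,r→22,9→19 23:s→23,u→22,r→23,9→19 (ε-aug+det+¬).
'99suu': run [28, 24, 18, 12, 3, 1] end={s8} ∉↓L; 5/5 deletions ∈↓L.
'urs9u9': run [28, 23, 19, 15, 11, 6, 1] end={s8} — reject; 6/6 del acc.
2 minimals (antichain).

Antichain: [99suu, urs9u9].


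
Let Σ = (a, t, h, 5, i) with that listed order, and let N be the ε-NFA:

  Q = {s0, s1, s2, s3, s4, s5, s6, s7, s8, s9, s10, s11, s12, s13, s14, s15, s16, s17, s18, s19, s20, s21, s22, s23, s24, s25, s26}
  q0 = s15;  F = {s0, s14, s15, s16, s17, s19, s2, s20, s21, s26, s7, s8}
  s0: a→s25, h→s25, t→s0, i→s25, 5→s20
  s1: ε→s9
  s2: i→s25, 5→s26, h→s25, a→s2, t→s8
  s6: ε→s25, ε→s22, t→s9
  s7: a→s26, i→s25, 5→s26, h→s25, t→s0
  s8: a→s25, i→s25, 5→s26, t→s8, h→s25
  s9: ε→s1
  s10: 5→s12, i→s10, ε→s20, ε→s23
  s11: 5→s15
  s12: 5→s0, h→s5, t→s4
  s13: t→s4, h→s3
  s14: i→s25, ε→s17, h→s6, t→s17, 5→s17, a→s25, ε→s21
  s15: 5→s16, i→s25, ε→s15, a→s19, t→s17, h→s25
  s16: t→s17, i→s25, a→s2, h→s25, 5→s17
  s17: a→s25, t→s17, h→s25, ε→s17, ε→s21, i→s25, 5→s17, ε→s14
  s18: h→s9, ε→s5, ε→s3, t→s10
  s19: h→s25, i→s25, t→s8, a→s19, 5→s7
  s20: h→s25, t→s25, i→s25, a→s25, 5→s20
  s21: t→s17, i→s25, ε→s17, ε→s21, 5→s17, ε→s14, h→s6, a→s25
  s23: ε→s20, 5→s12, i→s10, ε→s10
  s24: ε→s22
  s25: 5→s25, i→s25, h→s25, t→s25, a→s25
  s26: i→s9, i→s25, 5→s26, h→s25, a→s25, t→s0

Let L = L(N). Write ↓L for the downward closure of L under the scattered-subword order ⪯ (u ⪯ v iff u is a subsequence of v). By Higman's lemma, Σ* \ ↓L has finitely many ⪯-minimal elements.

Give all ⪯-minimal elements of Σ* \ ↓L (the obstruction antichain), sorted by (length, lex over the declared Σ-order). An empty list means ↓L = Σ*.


A = [h, i, ta, 55a, a5aa, a5t5t].

|Q|=27, |F|=12, |δ|=99 (20 ε).
min D↑ (11 st, q0=0, F={3}): 0:a→1,t→2,h→3,5→4,i→3 1:a→1,t→5,h→3,5→6,i→3 2:a→3,t→2,h→3,5→2,i→3 3:a→3,t→3,h→3,5→3,i→3 4:a→7,t→2,h→3,5→2,i→3 5:a→3,t→5,h→3,5→8,i→3 6:a→8,t→9,h→3,5→8,i→3 7:a→7,t→5,h→3,5→8,i→3 8:a→3,t→9,h→3,5→8,i→3 9:a→3,t→9,h→3,5→10,i→3 10:a→3,t→3,h→3,5→10,i→3 [Hopcroft].
'h': run [17, 5] end={s1,s22,s25,s6,s9} ∉↓L; 1/1 single-dels accept.
'i': N↓-sim [17, 3] end={s1,s25,s9} ∉↓L; 1/1 deletions ∈↓L.
'ta': N↓-sim [17, 12, 1] end={s25} — reject; 2/2 del acc.
'55a': run [17, 15, 11, 1] end={s25} ∉↓L; 3/3 deletions ∈↓L.
'a5aa': run [17, 10, 7, 6, 1] end={s25} rej; 4/4 deletions ∈↓L.
'a5t5t': |S_i|=[17, 10, 7, 3, 2, 1] end={s25} ∉↓L; 5/5 deletions ∈↓L.
6 minimals (antichain).


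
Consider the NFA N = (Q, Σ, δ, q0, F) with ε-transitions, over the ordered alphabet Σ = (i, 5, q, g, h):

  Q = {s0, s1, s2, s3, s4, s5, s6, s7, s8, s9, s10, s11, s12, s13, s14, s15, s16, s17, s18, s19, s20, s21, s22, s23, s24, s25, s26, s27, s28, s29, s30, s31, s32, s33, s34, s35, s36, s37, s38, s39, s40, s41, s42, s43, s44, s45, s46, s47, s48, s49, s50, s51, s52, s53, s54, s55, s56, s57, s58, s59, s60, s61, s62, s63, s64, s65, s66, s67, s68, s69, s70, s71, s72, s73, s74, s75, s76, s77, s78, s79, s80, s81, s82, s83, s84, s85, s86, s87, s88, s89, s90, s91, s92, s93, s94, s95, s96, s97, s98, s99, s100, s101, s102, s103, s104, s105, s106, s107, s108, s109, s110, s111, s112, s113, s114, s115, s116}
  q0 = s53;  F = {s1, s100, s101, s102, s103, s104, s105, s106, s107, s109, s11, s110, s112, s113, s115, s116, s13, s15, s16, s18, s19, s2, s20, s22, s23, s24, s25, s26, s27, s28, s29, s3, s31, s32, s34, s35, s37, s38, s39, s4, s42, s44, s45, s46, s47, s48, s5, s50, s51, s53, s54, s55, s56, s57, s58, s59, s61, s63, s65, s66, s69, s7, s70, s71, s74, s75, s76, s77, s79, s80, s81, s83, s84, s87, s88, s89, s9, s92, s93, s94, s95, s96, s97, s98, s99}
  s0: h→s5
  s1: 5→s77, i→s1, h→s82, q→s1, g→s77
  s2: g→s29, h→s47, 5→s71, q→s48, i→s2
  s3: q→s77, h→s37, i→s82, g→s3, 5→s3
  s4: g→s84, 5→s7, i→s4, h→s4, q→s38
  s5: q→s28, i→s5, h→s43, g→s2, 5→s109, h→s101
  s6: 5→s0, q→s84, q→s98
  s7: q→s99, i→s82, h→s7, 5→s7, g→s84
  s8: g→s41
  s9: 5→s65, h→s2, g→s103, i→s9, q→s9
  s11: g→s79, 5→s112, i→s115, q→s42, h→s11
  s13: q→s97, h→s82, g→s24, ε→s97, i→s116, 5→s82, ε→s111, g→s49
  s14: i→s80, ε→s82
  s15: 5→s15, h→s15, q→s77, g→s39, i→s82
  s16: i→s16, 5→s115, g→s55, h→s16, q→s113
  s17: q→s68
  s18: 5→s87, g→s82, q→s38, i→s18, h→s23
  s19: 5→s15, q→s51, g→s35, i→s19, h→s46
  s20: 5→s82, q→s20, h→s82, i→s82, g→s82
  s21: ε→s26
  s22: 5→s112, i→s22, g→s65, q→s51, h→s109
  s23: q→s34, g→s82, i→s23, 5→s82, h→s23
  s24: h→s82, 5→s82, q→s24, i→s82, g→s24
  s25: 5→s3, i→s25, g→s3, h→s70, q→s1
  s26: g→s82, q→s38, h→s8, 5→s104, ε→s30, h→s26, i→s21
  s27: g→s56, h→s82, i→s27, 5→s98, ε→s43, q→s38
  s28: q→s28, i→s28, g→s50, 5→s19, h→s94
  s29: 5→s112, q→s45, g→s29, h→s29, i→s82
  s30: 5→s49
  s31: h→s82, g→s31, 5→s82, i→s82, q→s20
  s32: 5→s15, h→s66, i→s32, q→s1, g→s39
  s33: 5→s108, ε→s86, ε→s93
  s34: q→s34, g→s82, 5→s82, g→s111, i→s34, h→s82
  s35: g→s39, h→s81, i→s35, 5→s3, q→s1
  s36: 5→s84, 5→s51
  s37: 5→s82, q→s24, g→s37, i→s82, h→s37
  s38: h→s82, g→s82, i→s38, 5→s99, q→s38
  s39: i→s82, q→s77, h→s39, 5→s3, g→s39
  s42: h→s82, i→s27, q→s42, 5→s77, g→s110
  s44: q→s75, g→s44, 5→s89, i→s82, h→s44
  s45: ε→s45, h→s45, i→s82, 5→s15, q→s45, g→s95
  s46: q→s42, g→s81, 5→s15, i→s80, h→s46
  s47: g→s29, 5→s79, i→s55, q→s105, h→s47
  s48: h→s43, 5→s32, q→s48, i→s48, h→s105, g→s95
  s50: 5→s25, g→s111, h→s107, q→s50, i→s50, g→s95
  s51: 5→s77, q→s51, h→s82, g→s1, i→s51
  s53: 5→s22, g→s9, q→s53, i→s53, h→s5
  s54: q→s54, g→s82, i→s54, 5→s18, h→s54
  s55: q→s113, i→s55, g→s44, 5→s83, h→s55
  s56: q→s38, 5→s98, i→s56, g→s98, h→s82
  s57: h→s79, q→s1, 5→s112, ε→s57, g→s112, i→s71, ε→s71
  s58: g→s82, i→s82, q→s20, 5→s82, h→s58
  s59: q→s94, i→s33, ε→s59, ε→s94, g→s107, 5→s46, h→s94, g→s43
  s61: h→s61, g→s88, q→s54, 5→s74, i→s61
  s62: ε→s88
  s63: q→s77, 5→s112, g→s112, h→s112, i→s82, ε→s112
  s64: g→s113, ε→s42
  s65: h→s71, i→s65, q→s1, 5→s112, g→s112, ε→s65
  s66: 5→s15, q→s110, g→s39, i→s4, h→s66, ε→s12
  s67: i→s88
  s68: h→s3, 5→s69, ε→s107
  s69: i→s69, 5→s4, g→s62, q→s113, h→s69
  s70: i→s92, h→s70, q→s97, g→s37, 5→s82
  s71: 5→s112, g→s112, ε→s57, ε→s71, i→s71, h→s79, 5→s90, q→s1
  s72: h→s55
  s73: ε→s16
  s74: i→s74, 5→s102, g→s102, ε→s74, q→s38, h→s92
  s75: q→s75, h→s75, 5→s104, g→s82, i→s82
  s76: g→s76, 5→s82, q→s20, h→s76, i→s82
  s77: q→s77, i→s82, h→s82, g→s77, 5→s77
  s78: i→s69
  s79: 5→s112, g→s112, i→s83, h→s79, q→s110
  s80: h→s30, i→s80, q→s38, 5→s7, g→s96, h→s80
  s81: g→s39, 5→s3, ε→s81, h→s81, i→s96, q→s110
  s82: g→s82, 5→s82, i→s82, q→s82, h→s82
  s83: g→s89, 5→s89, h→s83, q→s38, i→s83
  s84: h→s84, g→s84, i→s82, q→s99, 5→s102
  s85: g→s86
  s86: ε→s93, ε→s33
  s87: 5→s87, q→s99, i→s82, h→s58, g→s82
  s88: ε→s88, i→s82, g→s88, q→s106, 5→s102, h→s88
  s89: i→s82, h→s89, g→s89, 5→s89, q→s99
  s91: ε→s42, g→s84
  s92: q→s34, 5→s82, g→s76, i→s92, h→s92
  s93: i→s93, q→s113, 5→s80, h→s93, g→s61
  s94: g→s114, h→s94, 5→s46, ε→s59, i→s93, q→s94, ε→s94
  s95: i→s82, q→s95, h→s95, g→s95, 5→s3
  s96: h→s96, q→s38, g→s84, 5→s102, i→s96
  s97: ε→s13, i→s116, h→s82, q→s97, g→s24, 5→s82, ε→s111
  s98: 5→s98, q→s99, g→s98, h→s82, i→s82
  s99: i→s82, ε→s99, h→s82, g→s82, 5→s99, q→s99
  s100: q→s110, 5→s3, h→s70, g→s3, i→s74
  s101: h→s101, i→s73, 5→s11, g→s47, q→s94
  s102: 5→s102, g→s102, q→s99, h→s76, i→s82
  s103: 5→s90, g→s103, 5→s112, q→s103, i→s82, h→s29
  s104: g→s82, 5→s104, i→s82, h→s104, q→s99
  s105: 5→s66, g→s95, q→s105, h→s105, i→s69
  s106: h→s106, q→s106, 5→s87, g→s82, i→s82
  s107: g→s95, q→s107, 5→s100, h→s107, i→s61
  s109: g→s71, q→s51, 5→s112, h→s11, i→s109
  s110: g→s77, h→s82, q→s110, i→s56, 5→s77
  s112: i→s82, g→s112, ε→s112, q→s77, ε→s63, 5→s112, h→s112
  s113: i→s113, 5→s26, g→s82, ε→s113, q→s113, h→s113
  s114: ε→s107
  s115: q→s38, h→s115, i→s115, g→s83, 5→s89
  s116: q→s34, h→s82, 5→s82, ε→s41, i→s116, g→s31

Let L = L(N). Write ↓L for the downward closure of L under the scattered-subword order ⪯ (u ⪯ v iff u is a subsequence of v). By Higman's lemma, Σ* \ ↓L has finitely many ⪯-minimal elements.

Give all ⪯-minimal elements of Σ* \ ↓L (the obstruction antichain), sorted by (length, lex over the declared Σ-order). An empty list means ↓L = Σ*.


min(Σ*\↓L) = [55i, 5qh, ggi, hhiqg, hqg5h5].

|Q|=117, |F|=85, |δ|=497 (38 ε).
min D↑ (82 st, q0=0, F={12}): 0:i→0,5→1,q→0,g→2,h→3 1:i→1,5→4,q→5,g→6,h→7 2:i→2,5→6,q→2,g→8,h→9 3:i→3,5→7,q→10,g→9,h→11 4:i→12,5→4,q→13,g→4,h→4 5:i→5,5→13,q→5,g→14,h→12 6:i→6,5→4,q→14,g→4,h→15 7:i→7,5→4,q→5,g→15,h→16 8:i→12,5→4,q→8,g→8,h→17 9:i→9,5→15,q→18,g→17,h→19 10:i→10,5→20,q→10,g→21,h→22 11:i→23,5→16,q→22,g→19,h→11 12:i→12,5→12,q→12,g→12,h→12 13:i→12,5→13,q→13,g→13,h→12 14:i→14,5→13,q→14,g→13,h→12 15:i→15,5→4,q→14,g→4,h→24 16:i→25,5→4,q→26,g→24,h→16 17:i→12,5→4,q→27,g→17,h→17 18:i→18,5→28,q→18,g→29,h→30 19:i→31,5→24,q→30,g→17,h→19 20:i→20,5→32,q→5,g→33,h→34 21:i→21,5→35,q→21,g→29,h→36 22:i→37,5→34,q→22,g→36,h→22 23:i→23,5→25,q→38,g→31,h→23 24:i→39,5→4,q→40,g→4,h→24 25:i→25,5→41,q→42,g→39,h→25 26:i→43,5→13,q→26,g→40,h→12 27:i→12,5→32,q→27,g→29,h→27 28:i→28,5→32,q→14,g→44,h→45 29:i→12,5→46,q→29,g→29,h→29 30:i→47,5→45,q→30,g→29,h→30 31:i→31,5→39,q→38,g→48,h→31 32:i→12,5→32,q→13,g→44,h→32 33:i→33,5→46,q→14,g→44,h→49 34:i→50,5→32,q→26,g→49,h→34 35:i→35,5→46,q→14,g→46,h→51 36:i→52,5→53,q→36,g→29,h→36 37:i→37,5→50,q→38,g→52,h→37 38:i→38,5→54,q→38,g→12,h→38 39:i→39,5→41,q→42,g→41,h→39 40:i→55,5→13,q→40,g→13,h→12 41:i→12,5→41,q→56,g→41,h→41 42:i→42,5→56,q→42,g→12,h→12 43:i→43,5→57,q→42,g→55,h→12 44:i→12,5→46,q→13,g→44,h→44 45:i→58,5→32,q→40,g→44,h→45 46:i→12,5→46,q→13,g→46,h→59 47:i→47,5→58,q→38,g→60,h→47 48:i→12,5→41,q→61,g→48,h→48 49:i→62,5→46,q→40,g→44,h→49 50:i→50,5→63,q→42,g→62,h→50 51:i→64,5→12,q→65,g→59,h→51 52:i→52,5→66,q→67,g→60,h→52 53:i→66,5→46,q→40,g→46,h→51 54:i→54,5→68,q→42,g→12,h→54 55:i→55,5→57,q→42,g→57,h→12 56:i→12,5→56,q→56,g→12,h→12 57:i→12,5→57,q→56,g→57,h→12 58:i→58,5→63,q→42,g→69,h→58 59:i→12,5→12,q→70,g→59,h→59 60:i→12,5→71,q→72,g→60,h→60 61:i→12,5→68,q→61,g→12,h→61 62:i→62,5→71,q→42,g→69,h→62 63:i→12,5→63,q→56,g→69,h→63 64:i→64,5→12,q→73,g→74,h→64 65:i→75,5→12,q→65,g→70,h→12 66:i→66,5→71,q→42,g→71,h→64 67:i→67,5→76,q→67,g→12,h→67 68:i→12,5→68,q→56,g→12,h→68 69:i→12,5→71,q→56,g→69,h→69 70:i→12,5→12,q→70,g→70,h→12 71:i→12,5→71,q→56,g→71,h→74 72:i→12,5→77,q→72,g→12,h→72 73:i→73,5→12,q→73,g→12,h→12 74:i→12,5→12,q→78,g→74,h→74 75:i→75,5→12,q→73,g→79,h→12 76:i→76,5→77,q→42,g→12,h→80 77:i→12,5→77,q→56,g→12,h→81 78:i→12,5→12,q→78,g→12,h→12 79:i→12,5→12,q→78,g→79,h→12 80:i→80,5→12,q→73,g→12,h→80 81:i→12,5→12,q→78,g→12,h→81 (ε-aug+det+¬).
'55i': N↓-sim [101, 68, 22, 1] end={s82} — reject; 3/3 single-dels accept.
'5qh': run [101, 68, 22, 1] end={s82} rej; 3/3 del acc.
'ggi': run [101, 79, 33, 1] end={s82} rej; 3/3 del acc.
'hhiqg': N↓-sim [101, 96, 81, 51, 21, 3] end={s111,s41,s82} ∉↓L; 5/5 single-dels accept.
'hqg5h5': |S_i|=[101, 96, 76, 46, 31, 17, 1] end={s82} ∉↓L; 6/6 deletions ∈↓L.
5 words, ⪯-incomp.


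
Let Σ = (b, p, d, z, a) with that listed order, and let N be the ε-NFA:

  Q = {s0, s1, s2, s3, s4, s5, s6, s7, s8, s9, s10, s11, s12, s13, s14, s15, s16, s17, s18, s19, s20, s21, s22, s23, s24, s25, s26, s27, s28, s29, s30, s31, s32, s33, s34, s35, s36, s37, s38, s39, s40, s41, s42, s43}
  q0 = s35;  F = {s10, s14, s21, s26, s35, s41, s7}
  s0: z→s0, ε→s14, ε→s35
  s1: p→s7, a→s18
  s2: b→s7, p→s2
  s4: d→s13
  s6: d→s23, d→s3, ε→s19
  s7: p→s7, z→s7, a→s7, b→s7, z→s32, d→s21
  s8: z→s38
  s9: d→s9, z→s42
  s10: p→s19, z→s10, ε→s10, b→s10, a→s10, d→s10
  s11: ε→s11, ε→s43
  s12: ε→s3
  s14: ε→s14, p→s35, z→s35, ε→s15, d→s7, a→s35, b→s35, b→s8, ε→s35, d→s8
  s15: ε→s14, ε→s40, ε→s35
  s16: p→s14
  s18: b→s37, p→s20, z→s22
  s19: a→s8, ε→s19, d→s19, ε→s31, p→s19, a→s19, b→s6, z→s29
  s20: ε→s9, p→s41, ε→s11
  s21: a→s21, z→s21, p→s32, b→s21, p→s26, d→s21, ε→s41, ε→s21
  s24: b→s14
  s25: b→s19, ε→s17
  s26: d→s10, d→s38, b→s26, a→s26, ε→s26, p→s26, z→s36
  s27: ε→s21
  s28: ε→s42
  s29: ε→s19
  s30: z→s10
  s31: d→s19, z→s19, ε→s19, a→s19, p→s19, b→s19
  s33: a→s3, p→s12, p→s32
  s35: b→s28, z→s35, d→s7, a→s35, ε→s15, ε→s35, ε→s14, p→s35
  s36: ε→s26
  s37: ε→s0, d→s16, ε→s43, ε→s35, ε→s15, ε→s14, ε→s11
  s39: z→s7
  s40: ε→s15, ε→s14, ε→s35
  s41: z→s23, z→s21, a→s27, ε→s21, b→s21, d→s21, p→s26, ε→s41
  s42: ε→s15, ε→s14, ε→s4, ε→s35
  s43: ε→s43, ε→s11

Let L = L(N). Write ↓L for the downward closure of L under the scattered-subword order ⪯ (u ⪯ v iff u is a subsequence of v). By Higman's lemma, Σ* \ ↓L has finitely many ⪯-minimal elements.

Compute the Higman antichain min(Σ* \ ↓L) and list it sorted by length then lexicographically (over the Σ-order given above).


A = [ddpdp].

|Q|=44, |F|=7, |δ|=122 (46 ε).
min D↑ (6 st, q0=0, F={5}): 0:b→0,p→0,d→1,z→0,a→0 1:b→1,p→1,d→2,z→1,a→1 2:b→2,p→3,d→2,z→2,a→2 3:b→3,p→3,d→4,z→3,a→3 4:b→4,p→5,d→4,z→4,a→4 5:b→5,p→5,d→5,z→5,a→5 [Hopcroft].
'ddpdp': N↓-sim [24, 17, 15, 12, 9, 8] end={s19,s23,s29,s3,s31,s38,s6,s8} — reject; 5/5 deletions ∈↓L.
1 words, ⪯-incomp.


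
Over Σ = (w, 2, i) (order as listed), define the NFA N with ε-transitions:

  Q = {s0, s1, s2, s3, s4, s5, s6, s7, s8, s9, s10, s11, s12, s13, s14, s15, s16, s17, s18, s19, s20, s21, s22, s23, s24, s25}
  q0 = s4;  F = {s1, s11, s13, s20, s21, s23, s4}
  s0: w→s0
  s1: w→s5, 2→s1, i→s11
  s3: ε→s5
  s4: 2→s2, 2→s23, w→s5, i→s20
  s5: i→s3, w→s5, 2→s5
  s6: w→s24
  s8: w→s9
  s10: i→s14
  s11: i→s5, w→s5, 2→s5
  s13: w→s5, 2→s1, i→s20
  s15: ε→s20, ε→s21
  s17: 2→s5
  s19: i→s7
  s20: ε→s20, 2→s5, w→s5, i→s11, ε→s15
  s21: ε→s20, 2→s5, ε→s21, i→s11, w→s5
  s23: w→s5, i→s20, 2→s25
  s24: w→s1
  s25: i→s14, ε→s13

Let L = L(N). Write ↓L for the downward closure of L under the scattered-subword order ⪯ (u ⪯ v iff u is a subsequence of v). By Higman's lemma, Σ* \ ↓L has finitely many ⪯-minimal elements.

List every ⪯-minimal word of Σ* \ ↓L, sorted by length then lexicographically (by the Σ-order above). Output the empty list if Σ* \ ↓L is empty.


min(Σ*\↓L) = [w, i2, iii, 222ii].

|Q|=26, |F|=7, |δ|=41 (8 ε).
min D↑ (7 st, q0=0, F={1}): 0:w→1,2→2,i→3 1:w→1,2→1,i→1 2:w→1,2→4,i→3 3:w→1,2→1,i→5 4:w→1,2→6,i→3 5:w→1,2→1,i→1 6:w→1,2→6,i→5 [Hopcroft].
'w': run [13, 2] end={s3,s5} rej; 1/1 del acc.
'i2': |S_i|=[13, 7, 2] end={s3,s5} ∉↓L; 2/2 del acc.
'iii': run [13, 7, 3, 2] end={s3,s5} — reject; 3/3 del acc.
'222ii': N↓-sim [13, 12, 10, 4, 3, 2] end={s3,s5} — reject; 5/5 deletions ∈↓L.
4 obstructions.
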